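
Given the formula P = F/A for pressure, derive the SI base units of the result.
Units of each symbol in P = F/A:
  F (force): kg·m/s²
  A (area): m²  → in the denominator, contributes 1/m²

Multiplying the contributions: [kg·m/s²] · [1/m²]
Adding exponents of each base unit: kg: 1, m: -1, s: -2
SI base units of pressure: kg/(m·s²)

Answer: kg/(m·s²)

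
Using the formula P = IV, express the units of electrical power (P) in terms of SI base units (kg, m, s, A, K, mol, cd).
Units of each symbol in P = IV:
  I (current): A
  V (voltage, in volts): kg·m²/(s³·A)

Multiplying the contributions: [A] · [kg·m²/(s³·A)]
Adding exponents of each base unit: kg: 1, m: 2, s: -3
SI base units of electrical power: kg·m²/s³

Answer: kg·m²/s³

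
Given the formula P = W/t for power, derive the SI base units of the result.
Units of each symbol in P = W/t:
  W (work): kg·m²/s²
  t (time): s  → in the denominator, contributes 1/s

Multiplying the contributions: [kg·m²/s²] · [1/s]
Adding exponents of each base unit: kg: 1, m: 2, s: -3
SI base units of power: kg·m²/s³

Answer: kg·m²/s³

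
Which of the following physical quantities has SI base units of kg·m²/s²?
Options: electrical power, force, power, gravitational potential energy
Checking the SI base units of each option:
  electrical power (P = IV): kg·m²/s³  ✗
  force (F = ma): kg·m/s²  ✗
  power (P = W/t): kg·m²/s³  ✗
  gravitational potential energy (U = -GMm/r): kg·m²/s²  ✓ matches

Only gravitational potential energy has units kg·m²/s².

Answer: gravitational potential energy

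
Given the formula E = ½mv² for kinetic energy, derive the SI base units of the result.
Units of each symbol in E = ½mv²:
  m (mass): kg
  v (speed): m/s  → to the power 2, contributes m²/s²
  The factor ½ is dimensionless.

Multiplying the contributions: [kg] · [m²/s²]
Adding exponents of each base unit: kg: 1, m: 2, s: -2
SI base units of kinetic energy: kg·m²/s²

Answer: kg·m²/s²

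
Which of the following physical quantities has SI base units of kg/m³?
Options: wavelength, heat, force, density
Checking the SI base units of each option:
  wavelength (λ = v/f): m  ✗
  heat (Q = mcΔT): kg·m²/s²  ✗
  force (F = ma): kg·m/s²  ✗
  density (ρ = m/V): kg/m³  ✓ matches

Only density has units kg/m³.

Answer: density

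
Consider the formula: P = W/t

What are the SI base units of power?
Units of each symbol in P = W/t:
  W (work): kg·m²/s²
  t (time): s  → in the denominator, contributes 1/s

Multiplying the contributions: [kg·m²/s²] · [1/s]
Adding exponents of each base unit: kg: 1, m: 2, s: -3
SI base units of power: kg·m²/s³

Answer: kg·m²/s³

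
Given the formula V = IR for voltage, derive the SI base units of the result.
Units of each symbol in V = IR:
  I (current): A
  R (resistance, in ohms): kg·m²/(s³·A²)

Multiplying the contributions: [A] · [kg·m²/(s³·A²)]
Adding exponents of each base unit: kg: 1, m: 2, s: -3, A: -1
SI base units of voltage: kg·m²/(s³·A)

Answer: kg·m²/(s³·A)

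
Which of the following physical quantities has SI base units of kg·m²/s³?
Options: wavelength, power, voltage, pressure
Checking the SI base units of each option:
  wavelength (λ = v/f): m  ✗
  power (P = W/t): kg·m²/s³  ✓ matches
  voltage (V = IR): kg·m²/(s³·A)  ✗
  pressure (P = F/A): kg/(m·s²)  ✗

Only power has units kg·m²/s³.

Answer: power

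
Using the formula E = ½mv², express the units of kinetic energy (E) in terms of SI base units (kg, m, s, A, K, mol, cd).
Units of each symbol in E = ½mv²:
  m (mass): kg
  v (speed): m/s  → to the power 2, contributes m²/s²
  The factor ½ is dimensionless.

Multiplying the contributions: [kg] · [m²/s²]
Adding exponents of each base unit: kg: 1, m: 2, s: -2
SI base units of kinetic energy: kg·m²/s²

Answer: kg·m²/s²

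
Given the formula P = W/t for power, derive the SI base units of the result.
Units of each symbol in P = W/t:
  W (work): kg·m²/s²
  t (time): s  → in the denominator, contributes 1/s

Multiplying the contributions: [kg·m²/s²] · [1/s]
Adding exponents of each base unit: kg: 1, m: 2, s: -3
SI base units of power: kg·m²/s³

Answer: kg·m²/s³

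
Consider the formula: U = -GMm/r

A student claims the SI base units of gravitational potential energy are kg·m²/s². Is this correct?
Units of each symbol in U = -GMm/r:
  G (gravitational constant): m³/(kg·s²)
  M (mass): kg
  m (mass): kg
  r (distance): m  → in the denominator, contributes 1/m
  The minus sign does not affect the units.

Multiplying the contributions: [m³/(kg·s²)] · [kg] · [kg] · [1/m]
Adding exponents of each base unit: kg: 1, m: 2, s: -2
SI base units of gravitational potential energy: kg·m²/s²

The claimed units kg·m²/s² match the derived units, so the claim is correct.

Answer: Yes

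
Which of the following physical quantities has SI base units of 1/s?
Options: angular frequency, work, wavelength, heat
Checking the SI base units of each option:
  angular frequency (ω = 2πf): 1/s  ✓ matches
  work (W = Fd): kg·m²/s²  ✗
  wavelength (λ = v/f): m  ✗
  heat (Q = mcΔT): kg·m²/s²  ✗

Only angular frequency has units 1/s.

Answer: angular frequency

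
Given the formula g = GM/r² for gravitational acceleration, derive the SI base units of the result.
Units of each symbol in g = GM/r²:
  G (gravitational constant): m³/(kg·s²)
  M (mass): kg
  r (distance): m  → to the power 2 in the denominator, contributes 1/m²

Multiplying the contributions: [m³/(kg·s²)] · [kg] · [1/m²]
Adding exponents of each base unit: m: 1, s: -2
SI base units of gravitational acceleration: m/s²

Answer: m/s²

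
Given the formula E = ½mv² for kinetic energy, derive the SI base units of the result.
Units of each symbol in E = ½mv²:
  m (mass): kg
  v (speed): m/s  → to the power 2, contributes m²/s²
  The factor ½ is dimensionless.

Multiplying the contributions: [kg] · [m²/s²]
Adding exponents of each base unit: kg: 1, m: 2, s: -2
SI base units of kinetic energy: kg·m²/s²

Answer: kg·m²/s²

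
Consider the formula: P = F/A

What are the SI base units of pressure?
Units of each symbol in P = F/A:
  F (force): kg·m/s²
  A (area): m²  → in the denominator, contributes 1/m²

Multiplying the contributions: [kg·m/s²] · [1/m²]
Adding exponents of each base unit: kg: 1, m: -1, s: -2
SI base units of pressure: kg/(m·s²)

Answer: kg/(m·s²)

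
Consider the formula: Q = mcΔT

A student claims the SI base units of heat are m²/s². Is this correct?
Units of each symbol in Q = mcΔT:
  m (mass): kg
  c (specific heat capacity, in J/(kg·K)): m²/(s²·K)
  ΔT (temperature change): K

Multiplying the contributions: [kg] · [m²/(s²·K)] · [K]
Adding exponents of each base unit: kg: 1, m: 2, s: -2
SI base units of heat: kg·m²/s²

The claimed units m²/s² (exponents m: 2, s: -2) do not match the derived units kg·m²/s² (exponents kg: 1, m: 2, s: -2), so the claim is incorrect.

Answer: No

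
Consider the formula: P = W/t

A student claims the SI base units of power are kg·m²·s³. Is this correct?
Units of each symbol in P = W/t:
  W (work): kg·m²/s²
  t (time): s  → in the denominator, contributes 1/s

Multiplying the contributions: [kg·m²/s²] · [1/s]
Adding exponents of each base unit: kg: 1, m: 2, s: -3
SI base units of power: kg·m²/s³

The claimed units kg·m²·s³ (exponents kg: 1, m: 2, s: 3) do not match the derived units kg·m²/s³ (exponents kg: 1, m: 2, s: -3), so the claim is incorrect.

Answer: No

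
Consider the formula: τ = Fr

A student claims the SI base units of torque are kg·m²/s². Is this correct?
Units of each symbol in τ = Fr:
  F (force): kg·m/s²
  r (lever arm): m

Multiplying the contributions: [kg·m/s²] · [m]
Adding exponents of each base unit: kg: 1, m: 2, s: -2
SI base units of torque: kg·m²/s²

The claimed units kg·m²/s² match the derived units, so the claim is correct.

Answer: Yes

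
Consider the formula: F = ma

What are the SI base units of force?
Units of each symbol in F = ma:
  m (mass): kg
  a (acceleration): m/s²

Multiplying the contributions: [kg] · [m/s²]
Adding exponents of each base unit: kg: 1, m: 1, s: -2
SI base units of force: kg·m/s²

Answer: kg·m/s²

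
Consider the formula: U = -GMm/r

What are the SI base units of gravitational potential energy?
Units of each symbol in U = -GMm/r:
  G (gravitational constant): m³/(kg·s²)
  M (mass): kg
  m (mass): kg
  r (distance): m  → in the denominator, contributes 1/m
  The minus sign does not affect the units.

Multiplying the contributions: [m³/(kg·s²)] · [kg] · [kg] · [1/m]
Adding exponents of each base unit: kg: 1, m: 2, s: -2
SI base units of gravitational potential energy: kg·m²/s²

Answer: kg·m²/s²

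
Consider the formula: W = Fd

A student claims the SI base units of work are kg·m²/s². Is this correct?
Units of each symbol in W = Fd:
  F (force): kg·m/s²
  d (displacement): m

Multiplying the contributions: [kg·m/s²] · [m]
Adding exponents of each base unit: kg: 1, m: 2, s: -2
SI base units of work: kg·m²/s²

The claimed units kg·m²/s² match the derived units, so the claim is correct.

Answer: Yes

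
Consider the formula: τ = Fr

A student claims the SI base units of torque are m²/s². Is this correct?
Units of each symbol in τ = Fr:
  F (force): kg·m/s²
  r (lever arm): m

Multiplying the contributions: [kg·m/s²] · [m]
Adding exponents of each base unit: kg: 1, m: 2, s: -2
SI base units of torque: kg·m²/s²

The claimed units m²/s² (exponents m: 2, s: -2) do not match the derived units kg·m²/s² (exponents kg: 1, m: 2, s: -2), so the claim is incorrect.

Answer: No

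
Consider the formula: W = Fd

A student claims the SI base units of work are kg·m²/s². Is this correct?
Units of each symbol in W = Fd:
  F (force): kg·m/s²
  d (displacement): m

Multiplying the contributions: [kg·m/s²] · [m]
Adding exponents of each base unit: kg: 1, m: 2, s: -2
SI base units of work: kg·m²/s²

The claimed units kg·m²/s² match the derived units, so the claim is correct.

Answer: Yes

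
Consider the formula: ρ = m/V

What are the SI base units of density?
Units of each symbol in ρ = m/V:
  m (mass): kg
  V (volume): m³  → in the denominator, contributes 1/m³

Multiplying the contributions: [kg] · [1/m³]
Adding exponents of each base unit: kg: 1, m: -3
SI base units of density: kg/m³

Answer: kg/m³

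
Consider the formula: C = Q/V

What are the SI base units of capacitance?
Units of each symbol in C = Q/V:
  Q (charge, in coulombs): s·A
  V (voltage, in volts): kg·m²/(s³·A)  → in the denominator, contributes s³·A/(kg·m²)

Multiplying the contributions: [s·A] · [s³·A/(kg·m²)]
Adding exponents of each base unit: kg: -1, m: -2, s: 4, A: 2
SI base units of capacitance: s⁴·A²/(kg·m²)

Answer: s⁴·A²/(kg·m²)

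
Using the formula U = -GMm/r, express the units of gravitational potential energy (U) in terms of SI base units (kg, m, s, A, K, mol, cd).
Units of each symbol in U = -GMm/r:
  G (gravitational constant): m³/(kg·s²)
  M (mass): kg
  m (mass): kg
  r (distance): m  → in the denominator, contributes 1/m
  The minus sign does not affect the units.

Multiplying the contributions: [m³/(kg·s²)] · [kg] · [kg] · [1/m]
Adding exponents of each base unit: kg: 1, m: 2, s: -2
SI base units of gravitational potential energy: kg·m²/s²

Answer: kg·m²/s²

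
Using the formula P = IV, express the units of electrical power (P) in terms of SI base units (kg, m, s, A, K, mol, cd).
Units of each symbol in P = IV:
  I (current): A
  V (voltage, in volts): kg·m²/(s³·A)

Multiplying the contributions: [A] · [kg·m²/(s³·A)]
Adding exponents of each base unit: kg: 1, m: 2, s: -3
SI base units of electrical power: kg·m²/s³

Answer: kg·m²/s³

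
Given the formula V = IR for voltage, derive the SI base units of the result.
Units of each symbol in V = IR:
  I (current): A
  R (resistance, in ohms): kg·m²/(s³·A²)

Multiplying the contributions: [A] · [kg·m²/(s³·A²)]
Adding exponents of each base unit: kg: 1, m: 2, s: -3, A: -1
SI base units of voltage: kg·m²/(s³·A)

Answer: kg·m²/(s³·A)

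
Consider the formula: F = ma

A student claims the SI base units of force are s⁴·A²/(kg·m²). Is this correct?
Units of each symbol in F = ma:
  m (mass): kg
  a (acceleration): m/s²

Multiplying the contributions: [kg] · [m/s²]
Adding exponents of each base unit: kg: 1, m: 1, s: -2
SI base units of force: kg·m/s²

The claimed units s⁴·A²/(kg·m²) (exponents kg: -1, m: -2, s: 4, A: 2) do not match the derived units kg·m/s² (exponents kg: 1, m: 1, s: -2), so the claim is incorrect.

Answer: No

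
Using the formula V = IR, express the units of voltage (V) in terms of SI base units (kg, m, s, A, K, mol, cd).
Units of each symbol in V = IR:
  I (current): A
  R (resistance, in ohms): kg·m²/(s³·A²)

Multiplying the contributions: [A] · [kg·m²/(s³·A²)]
Adding exponents of each base unit: kg: 1, m: 2, s: -3, A: -1
SI base units of voltage: kg·m²/(s³·A)

Answer: kg·m²/(s³·A)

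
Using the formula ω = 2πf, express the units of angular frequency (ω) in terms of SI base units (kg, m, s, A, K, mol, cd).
Units of each symbol in ω = 2πf:
  f (frequency): 1/s
  The factor 2π is dimensionless.

Multiplying the contributions: [1/s]
Adding exponents of each base unit: s: -1
SI base units of angular frequency: 1/s

Answer: 1/s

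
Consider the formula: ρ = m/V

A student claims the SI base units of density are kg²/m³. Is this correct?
Units of each symbol in ρ = m/V:
  m (mass): kg
  V (volume): m³  → in the denominator, contributes 1/m³

Multiplying the contributions: [kg] · [1/m³]
Adding exponents of each base unit: kg: 1, m: -3
SI base units of density: kg/m³

The claimed units kg²/m³ (exponents kg: 2, m: -3) do not match the derived units kg/m³ (exponents kg: 1, m: -3), so the claim is incorrect.

Answer: No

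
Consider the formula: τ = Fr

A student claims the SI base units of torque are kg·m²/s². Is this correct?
Units of each symbol in τ = Fr:
  F (force): kg·m/s²
  r (lever arm): m

Multiplying the contributions: [kg·m/s²] · [m]
Adding exponents of each base unit: kg: 1, m: 2, s: -2
SI base units of torque: kg·m²/s²

The claimed units kg·m²/s² match the derived units, so the claim is correct.

Answer: Yes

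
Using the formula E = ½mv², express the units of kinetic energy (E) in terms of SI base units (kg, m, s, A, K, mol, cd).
Units of each symbol in E = ½mv²:
  m (mass): kg
  v (speed): m/s  → to the power 2, contributes m²/s²
  The factor ½ is dimensionless.

Multiplying the contributions: [kg] · [m²/s²]
Adding exponents of each base unit: kg: 1, m: 2, s: -2
SI base units of kinetic energy: kg·m²/s²

Answer: kg·m²/s²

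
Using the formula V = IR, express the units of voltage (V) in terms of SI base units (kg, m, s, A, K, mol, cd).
Units of each symbol in V = IR:
  I (current): A
  R (resistance, in ohms): kg·m²/(s³·A²)

Multiplying the contributions: [A] · [kg·m²/(s³·A²)]
Adding exponents of each base unit: kg: 1, m: 2, s: -3, A: -1
SI base units of voltage: kg·m²/(s³·A)

Answer: kg·m²/(s³·A)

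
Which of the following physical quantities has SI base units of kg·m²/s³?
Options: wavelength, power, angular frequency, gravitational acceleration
Checking the SI base units of each option:
  wavelength (λ = v/f): m  ✗
  power (P = W/t): kg·m²/s³  ✓ matches
  angular frequency (ω = 2πf): 1/s  ✗
  gravitational acceleration (g = GM/r²): m/s²  ✗

Only power has units kg·m²/s³.

Answer: power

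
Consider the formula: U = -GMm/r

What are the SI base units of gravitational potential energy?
Units of each symbol in U = -GMm/r:
  G (gravitational constant): m³/(kg·s²)
  M (mass): kg
  m (mass): kg
  r (distance): m  → in the denominator, contributes 1/m
  The minus sign does not affect the units.

Multiplying the contributions: [m³/(kg·s²)] · [kg] · [kg] · [1/m]
Adding exponents of each base unit: kg: 1, m: 2, s: -2
SI base units of gravitational potential energy: kg·m²/s²

Answer: kg·m²/s²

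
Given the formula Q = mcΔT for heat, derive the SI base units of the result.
Units of each symbol in Q = mcΔT:
  m (mass): kg
  c (specific heat capacity, in J/(kg·K)): m²/(s²·K)
  ΔT (temperature change): K

Multiplying the contributions: [kg] · [m²/(s²·K)] · [K]
Adding exponents of each base unit: kg: 1, m: 2, s: -2
SI base units of heat: kg·m²/s²

Answer: kg·m²/s²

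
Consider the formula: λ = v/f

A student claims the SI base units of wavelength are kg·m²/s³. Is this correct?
Units of each symbol in λ = v/f:
  v (wave speed): m/s
  f (frequency): 1/s  → in the denominator, contributes s

Multiplying the contributions: [m/s] · [s]
Adding exponents of each base unit: m: 1
SI base units of wavelength: m

The claimed units kg·m²/s³ (exponents kg: 1, m: 2, s: -3) do not match the derived units m (exponents m: 1), so the claim is incorrect.

Answer: No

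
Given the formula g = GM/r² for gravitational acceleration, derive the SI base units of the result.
Units of each symbol in g = GM/r²:
  G (gravitational constant): m³/(kg·s²)
  M (mass): kg
  r (distance): m  → to the power 2 in the denominator, contributes 1/m²

Multiplying the contributions: [m³/(kg·s²)] · [kg] · [1/m²]
Adding exponents of each base unit: m: 1, s: -2
SI base units of gravitational acceleration: m/s²

Answer: m/s²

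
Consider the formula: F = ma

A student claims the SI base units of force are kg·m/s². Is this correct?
Units of each symbol in F = ma:
  m (mass): kg
  a (acceleration): m/s²

Multiplying the contributions: [kg] · [m/s²]
Adding exponents of each base unit: kg: 1, m: 1, s: -2
SI base units of force: kg·m/s²

The claimed units kg·m/s² match the derived units, so the claim is correct.

Answer: Yes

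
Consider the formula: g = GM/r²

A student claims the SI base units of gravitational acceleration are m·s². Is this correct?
Units of each symbol in g = GM/r²:
  G (gravitational constant): m³/(kg·s²)
  M (mass): kg
  r (distance): m  → to the power 2 in the denominator, contributes 1/m²

Multiplying the contributions: [m³/(kg·s²)] · [kg] · [1/m²]
Adding exponents of each base unit: m: 1, s: -2
SI base units of gravitational acceleration: m/s²

The claimed units m·s² (exponents m: 1, s: 2) do not match the derived units m/s² (exponents m: 1, s: -2), so the claim is incorrect.

Answer: No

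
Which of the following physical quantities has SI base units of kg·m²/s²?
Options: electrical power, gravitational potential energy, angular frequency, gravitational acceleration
Checking the SI base units of each option:
  electrical power (P = IV): kg·m²/s³  ✗
  gravitational potential energy (U = -GMm/r): kg·m²/s²  ✓ matches
  angular frequency (ω = 2πf): 1/s  ✗
  gravitational acceleration (g = GM/r²): m/s²  ✗

Only gravitational potential energy has units kg·m²/s².

Answer: gravitational potential energy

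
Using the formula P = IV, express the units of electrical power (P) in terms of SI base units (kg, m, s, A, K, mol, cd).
Units of each symbol in P = IV:
  I (current): A
  V (voltage, in volts): kg·m²/(s³·A)

Multiplying the contributions: [A] · [kg·m²/(s³·A)]
Adding exponents of each base unit: kg: 1, m: 2, s: -3
SI base units of electrical power: kg·m²/s³

Answer: kg·m²/s³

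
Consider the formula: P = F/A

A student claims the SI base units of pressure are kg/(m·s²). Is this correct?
Units of each symbol in P = F/A:
  F (force): kg·m/s²
  A (area): m²  → in the denominator, contributes 1/m²

Multiplying the contributions: [kg·m/s²] · [1/m²]
Adding exponents of each base unit: kg: 1, m: -1, s: -2
SI base units of pressure: kg/(m·s²)

The claimed units kg/(m·s²) match the derived units, so the claim is correct.

Answer: Yes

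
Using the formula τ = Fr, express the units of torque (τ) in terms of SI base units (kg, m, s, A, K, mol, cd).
Units of each symbol in τ = Fr:
  F (force): kg·m/s²
  r (lever arm): m

Multiplying the contributions: [kg·m/s²] · [m]
Adding exponents of each base unit: kg: 1, m: 2, s: -2
SI base units of torque: kg·m²/s²

Answer: kg·m²/s²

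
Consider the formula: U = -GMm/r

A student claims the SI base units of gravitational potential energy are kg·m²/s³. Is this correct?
Units of each symbol in U = -GMm/r:
  G (gravitational constant): m³/(kg·s²)
  M (mass): kg
  m (mass): kg
  r (distance): m  → in the denominator, contributes 1/m
  The minus sign does not affect the units.

Multiplying the contributions: [m³/(kg·s²)] · [kg] · [kg] · [1/m]
Adding exponents of each base unit: kg: 1, m: 2, s: -2
SI base units of gravitational potential energy: kg·m²/s²

The claimed units kg·m²/s³ (exponents kg: 1, m: 2, s: -3) do not match the derived units kg·m²/s² (exponents kg: 1, m: 2, s: -2), so the claim is incorrect.

Answer: No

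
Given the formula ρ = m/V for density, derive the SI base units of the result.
Units of each symbol in ρ = m/V:
  m (mass): kg
  V (volume): m³  → in the denominator, contributes 1/m³

Multiplying the contributions: [kg] · [1/m³]
Adding exponents of each base unit: kg: 1, m: -3
SI base units of density: kg/m³

Answer: kg/m³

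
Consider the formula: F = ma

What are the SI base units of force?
Units of each symbol in F = ma:
  m (mass): kg
  a (acceleration): m/s²

Multiplying the contributions: [kg] · [m/s²]
Adding exponents of each base unit: kg: 1, m: 1, s: -2
SI base units of force: kg·m/s²

Answer: kg·m/s²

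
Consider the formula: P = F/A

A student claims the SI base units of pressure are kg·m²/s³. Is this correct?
Units of each symbol in P = F/A:
  F (force): kg·m/s²
  A (area): m²  → in the denominator, contributes 1/m²

Multiplying the contributions: [kg·m/s²] · [1/m²]
Adding exponents of each base unit: kg: 1, m: -1, s: -2
SI base units of pressure: kg/(m·s²)

The claimed units kg·m²/s³ (exponents kg: 1, m: 2, s: -3) do not match the derived units kg/(m·s²) (exponents kg: 1, m: -1, s: -2), so the claim is incorrect.

Answer: No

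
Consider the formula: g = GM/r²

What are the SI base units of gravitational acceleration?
Units of each symbol in g = GM/r²:
  G (gravitational constant): m³/(kg·s²)
  M (mass): kg
  r (distance): m  → to the power 2 in the denominator, contributes 1/m²

Multiplying the contributions: [m³/(kg·s²)] · [kg] · [1/m²]
Adding exponents of each base unit: m: 1, s: -2
SI base units of gravitational acceleration: m/s²

Answer: m/s²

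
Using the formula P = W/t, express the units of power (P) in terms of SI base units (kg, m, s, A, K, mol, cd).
Units of each symbol in P = W/t:
  W (work): kg·m²/s²
  t (time): s  → in the denominator, contributes 1/s

Multiplying the contributions: [kg·m²/s²] · [1/s]
Adding exponents of each base unit: kg: 1, m: 2, s: -3
SI base units of power: kg·m²/s³

Answer: kg·m²/s³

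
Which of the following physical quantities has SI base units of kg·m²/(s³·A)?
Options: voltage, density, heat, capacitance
Checking the SI base units of each option:
  voltage (V = IR): kg·m²/(s³·A)  ✓ matches
  density (ρ = m/V): kg/m³  ✗
  heat (Q = mcΔT): kg·m²/s²  ✗
  capacitance (C = Q/V): s⁴·A²/(kg·m²)  ✗

Only voltage has units kg·m²/(s³·A).

Answer: voltage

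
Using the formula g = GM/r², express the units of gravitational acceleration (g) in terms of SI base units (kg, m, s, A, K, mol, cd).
Units of each symbol in g = GM/r²:
  G (gravitational constant): m³/(kg·s²)
  M (mass): kg
  r (distance): m  → to the power 2 in the denominator, contributes 1/m²

Multiplying the contributions: [m³/(kg·s²)] · [kg] · [1/m²]
Adding exponents of each base unit: m: 1, s: -2
SI base units of gravitational acceleration: m/s²

Answer: m/s²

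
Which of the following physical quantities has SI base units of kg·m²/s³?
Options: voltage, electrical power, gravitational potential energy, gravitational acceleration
Checking the SI base units of each option:
  voltage (V = IR): kg·m²/(s³·A)  ✗
  electrical power (P = IV): kg·m²/s³  ✓ matches
  gravitational potential energy (U = -GMm/r): kg·m²/s²  ✗
  gravitational acceleration (g = GM/r²): m/s²  ✗

Only electrical power has units kg·m²/s³.

Answer: electrical power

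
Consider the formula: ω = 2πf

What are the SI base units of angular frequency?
Units of each symbol in ω = 2πf:
  f (frequency): 1/s
  The factor 2π is dimensionless.

Multiplying the contributions: [1/s]
Adding exponents of each base unit: s: -1
SI base units of angular frequency: 1/s

Answer: 1/s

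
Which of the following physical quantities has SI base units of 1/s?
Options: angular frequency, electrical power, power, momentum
Checking the SI base units of each option:
  angular frequency (ω = 2πf): 1/s  ✓ matches
  electrical power (P = IV): kg·m²/s³  ✗
  power (P = W/t): kg·m²/s³  ✗
  momentum (p = mv): kg·m/s  ✗

Only angular frequency has units 1/s.

Answer: angular frequency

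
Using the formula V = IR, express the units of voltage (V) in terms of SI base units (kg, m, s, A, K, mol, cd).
Units of each symbol in V = IR:
  I (current): A
  R (resistance, in ohms): kg·m²/(s³·A²)

Multiplying the contributions: [A] · [kg·m²/(s³·A²)]
Adding exponents of each base unit: kg: 1, m: 2, s: -3, A: -1
SI base units of voltage: kg·m²/(s³·A)

Answer: kg·m²/(s³·A)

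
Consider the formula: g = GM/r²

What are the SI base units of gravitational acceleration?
Units of each symbol in g = GM/r²:
  G (gravitational constant): m³/(kg·s²)
  M (mass): kg
  r (distance): m  → to the power 2 in the denominator, contributes 1/m²

Multiplying the contributions: [m³/(kg·s²)] · [kg] · [1/m²]
Adding exponents of each base unit: m: 1, s: -2
SI base units of gravitational acceleration: m/s²

Answer: m/s²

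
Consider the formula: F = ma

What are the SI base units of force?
Units of each symbol in F = ma:
  m (mass): kg
  a (acceleration): m/s²

Multiplying the contributions: [kg] · [m/s²]
Adding exponents of each base unit: kg: 1, m: 1, s: -2
SI base units of force: kg·m/s²

Answer: kg·m/s²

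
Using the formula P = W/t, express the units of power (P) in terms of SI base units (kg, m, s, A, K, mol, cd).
Units of each symbol in P = W/t:
  W (work): kg·m²/s²
  t (time): s  → in the denominator, contributes 1/s

Multiplying the contributions: [kg·m²/s²] · [1/s]
Adding exponents of each base unit: kg: 1, m: 2, s: -3
SI base units of power: kg·m²/s³

Answer: kg·m²/s³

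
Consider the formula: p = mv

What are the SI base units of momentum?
Units of each symbol in p = mv:
  m (mass): kg
  v (velocity): m/s

Multiplying the contributions: [kg] · [m/s]
Adding exponents of each base unit: kg: 1, m: 1, s: -1
SI base units of momentum: kg·m/s

Answer: kg·m/s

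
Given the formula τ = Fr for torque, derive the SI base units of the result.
Units of each symbol in τ = Fr:
  F (force): kg·m/s²
  r (lever arm): m

Multiplying the contributions: [kg·m/s²] · [m]
Adding exponents of each base unit: kg: 1, m: 2, s: -2
SI base units of torque: kg·m²/s²

Answer: kg·m²/s²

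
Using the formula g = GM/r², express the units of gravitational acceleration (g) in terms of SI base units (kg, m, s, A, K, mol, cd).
Units of each symbol in g = GM/r²:
  G (gravitational constant): m³/(kg·s²)
  M (mass): kg
  r (distance): m  → to the power 2 in the denominator, contributes 1/m²

Multiplying the contributions: [m³/(kg·s²)] · [kg] · [1/m²]
Adding exponents of each base unit: m: 1, s: -2
SI base units of gravitational acceleration: m/s²

Answer: m/s²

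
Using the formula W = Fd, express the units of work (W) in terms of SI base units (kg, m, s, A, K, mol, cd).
Units of each symbol in W = Fd:
  F (force): kg·m/s²
  d (displacement): m

Multiplying the contributions: [kg·m/s²] · [m]
Adding exponents of each base unit: kg: 1, m: 2, s: -2
SI base units of work: kg·m²/s²

Answer: kg·m²/s²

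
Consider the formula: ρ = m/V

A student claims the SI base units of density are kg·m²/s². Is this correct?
Units of each symbol in ρ = m/V:
  m (mass): kg
  V (volume): m³  → in the denominator, contributes 1/m³

Multiplying the contributions: [kg] · [1/m³]
Adding exponents of each base unit: kg: 1, m: -3
SI base units of density: kg/m³

The claimed units kg·m²/s² (exponents kg: 1, m: 2, s: -2) do not match the derived units kg/m³ (exponents kg: 1, m: -3), so the claim is incorrect.

Answer: No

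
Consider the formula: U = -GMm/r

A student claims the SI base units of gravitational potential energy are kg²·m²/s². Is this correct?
Units of each symbol in U = -GMm/r:
  G (gravitational constant): m³/(kg·s²)
  M (mass): kg
  m (mass): kg
  r (distance): m  → in the denominator, contributes 1/m
  The minus sign does not affect the units.

Multiplying the contributions: [m³/(kg·s²)] · [kg] · [kg] · [1/m]
Adding exponents of each base unit: kg: 1, m: 2, s: -2
SI base units of gravitational potential energy: kg·m²/s²

The claimed units kg²·m²/s² (exponents kg: 2, m: 2, s: -2) do not match the derived units kg·m²/s² (exponents kg: 1, m: 2, s: -2), so the claim is incorrect.

Answer: No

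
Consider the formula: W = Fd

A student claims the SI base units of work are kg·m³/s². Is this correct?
Units of each symbol in W = Fd:
  F (force): kg·m/s²
  d (displacement): m

Multiplying the contributions: [kg·m/s²] · [m]
Adding exponents of each base unit: kg: 1, m: 2, s: -2
SI base units of work: kg·m²/s²

The claimed units kg·m³/s² (exponents kg: 1, m: 3, s: -2) do not match the derived units kg·m²/s² (exponents kg: 1, m: 2, s: -2), so the claim is incorrect.

Answer: No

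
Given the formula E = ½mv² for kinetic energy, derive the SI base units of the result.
Units of each symbol in E = ½mv²:
  m (mass): kg
  v (speed): m/s  → to the power 2, contributes m²/s²
  The factor ½ is dimensionless.

Multiplying the contributions: [kg] · [m²/s²]
Adding exponents of each base unit: kg: 1, m: 2, s: -2
SI base units of kinetic energy: kg·m²/s²

Answer: kg·m²/s²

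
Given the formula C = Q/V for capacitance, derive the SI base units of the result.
Units of each symbol in C = Q/V:
  Q (charge, in coulombs): s·A
  V (voltage, in volts): kg·m²/(s³·A)  → in the denominator, contributes s³·A/(kg·m²)

Multiplying the contributions: [s·A] · [s³·A/(kg·m²)]
Adding exponents of each base unit: kg: -1, m: -2, s: 4, A: 2
SI base units of capacitance: s⁴·A²/(kg·m²)

Answer: s⁴·A²/(kg·m²)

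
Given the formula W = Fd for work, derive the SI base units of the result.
Units of each symbol in W = Fd:
  F (force): kg·m/s²
  d (displacement): m

Multiplying the contributions: [kg·m/s²] · [m]
Adding exponents of each base unit: kg: 1, m: 2, s: -2
SI base units of work: kg·m²/s²

Answer: kg·m²/s²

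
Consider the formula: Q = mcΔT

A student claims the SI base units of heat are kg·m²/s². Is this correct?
Units of each symbol in Q = mcΔT:
  m (mass): kg
  c (specific heat capacity, in J/(kg·K)): m²/(s²·K)
  ΔT (temperature change): K

Multiplying the contributions: [kg] · [m²/(s²·K)] · [K]
Adding exponents of each base unit: kg: 1, m: 2, s: -2
SI base units of heat: kg·m²/s²

The claimed units kg·m²/s² match the derived units, so the claim is correct.

Answer: Yes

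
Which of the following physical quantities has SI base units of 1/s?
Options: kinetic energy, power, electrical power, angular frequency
Checking the SI base units of each option:
  kinetic energy (E = ½mv²): kg·m²/s²  ✗
  power (P = W/t): kg·m²/s³  ✗
  electrical power (P = IV): kg·m²/s³  ✗
  angular frequency (ω = 2πf): 1/s  ✓ matches

Only angular frequency has units 1/s.

Answer: angular frequency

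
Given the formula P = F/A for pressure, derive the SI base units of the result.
Units of each symbol in P = F/A:
  F (force): kg·m/s²
  A (area): m²  → in the denominator, contributes 1/m²

Multiplying the contributions: [kg·m/s²] · [1/m²]
Adding exponents of each base unit: kg: 1, m: -1, s: -2
SI base units of pressure: kg/(m·s²)

Answer: kg/(m·s²)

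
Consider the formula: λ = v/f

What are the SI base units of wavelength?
Units of each symbol in λ = v/f:
  v (wave speed): m/s
  f (frequency): 1/s  → in the denominator, contributes s

Multiplying the contributions: [m/s] · [s]
Adding exponents of each base unit: m: 1
SI base units of wavelength: m

Answer: m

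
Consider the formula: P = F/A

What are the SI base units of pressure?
Units of each symbol in P = F/A:
  F (force): kg·m/s²
  A (area): m²  → in the denominator, contributes 1/m²

Multiplying the contributions: [kg·m/s²] · [1/m²]
Adding exponents of each base unit: kg: 1, m: -1, s: -2
SI base units of pressure: kg/(m·s²)

Answer: kg/(m·s²)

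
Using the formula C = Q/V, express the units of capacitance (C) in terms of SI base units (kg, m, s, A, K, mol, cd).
Units of each symbol in C = Q/V:
  Q (charge, in coulombs): s·A
  V (voltage, in volts): kg·m²/(s³·A)  → in the denominator, contributes s³·A/(kg·m²)

Multiplying the contributions: [s·A] · [s³·A/(kg·m²)]
Adding exponents of each base unit: kg: -1, m: -2, s: 4, A: 2
SI base units of capacitance: s⁴·A²/(kg·m²)

Answer: s⁴·A²/(kg·m²)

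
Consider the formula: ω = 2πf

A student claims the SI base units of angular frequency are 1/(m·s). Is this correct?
Units of each symbol in ω = 2πf:
  f (frequency): 1/s
  The factor 2π is dimensionless.

Multiplying the contributions: [1/s]
Adding exponents of each base unit: s: -1
SI base units of angular frequency: 1/s

The claimed units 1/(m·s) (exponents m: -1, s: -1) do not match the derived units 1/s (exponents s: -1), so the claim is incorrect.

Answer: No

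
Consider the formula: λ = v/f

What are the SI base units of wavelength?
Units of each symbol in λ = v/f:
  v (wave speed): m/s
  f (frequency): 1/s  → in the denominator, contributes s

Multiplying the contributions: [m/s] · [s]
Adding exponents of each base unit: m: 1
SI base units of wavelength: m

Answer: m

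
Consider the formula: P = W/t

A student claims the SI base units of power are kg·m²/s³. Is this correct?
Units of each symbol in P = W/t:
  W (work): kg·m²/s²
  t (time): s  → in the denominator, contributes 1/s

Multiplying the contributions: [kg·m²/s²] · [1/s]
Adding exponents of each base unit: kg: 1, m: 2, s: -3
SI base units of power: kg·m²/s³

The claimed units kg·m²/s³ match the derived units, so the claim is correct.

Answer: Yes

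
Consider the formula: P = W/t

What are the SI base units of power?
Units of each symbol in P = W/t:
  W (work): kg·m²/s²
  t (time): s  → in the denominator, contributes 1/s

Multiplying the contributions: [kg·m²/s²] · [1/s]
Adding exponents of each base unit: kg: 1, m: 2, s: -3
SI base units of power: kg·m²/s³

Answer: kg·m²/s³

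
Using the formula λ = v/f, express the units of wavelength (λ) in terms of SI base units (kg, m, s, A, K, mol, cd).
Units of each symbol in λ = v/f:
  v (wave speed): m/s
  f (frequency): 1/s  → in the denominator, contributes s

Multiplying the contributions: [m/s] · [s]
Adding exponents of each base unit: m: 1
SI base units of wavelength: m

Answer: m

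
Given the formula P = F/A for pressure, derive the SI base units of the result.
Units of each symbol in P = F/A:
  F (force): kg·m/s²
  A (area): m²  → in the denominator, contributes 1/m²

Multiplying the contributions: [kg·m/s²] · [1/m²]
Adding exponents of each base unit: kg: 1, m: -1, s: -2
SI base units of pressure: kg/(m·s²)

Answer: kg/(m·s²)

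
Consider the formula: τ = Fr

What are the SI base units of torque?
Units of each symbol in τ = Fr:
  F (force): kg·m/s²
  r (lever arm): m

Multiplying the contributions: [kg·m/s²] · [m]
Adding exponents of each base unit: kg: 1, m: 2, s: -2
SI base units of torque: kg·m²/s²

Answer: kg·m²/s²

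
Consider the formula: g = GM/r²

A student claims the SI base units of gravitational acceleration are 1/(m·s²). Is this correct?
Units of each symbol in g = GM/r²:
  G (gravitational constant): m³/(kg·s²)
  M (mass): kg
  r (distance): m  → to the power 2 in the denominator, contributes 1/m²

Multiplying the contributions: [m³/(kg·s²)] · [kg] · [1/m²]
Adding exponents of each base unit: m: 1, s: -2
SI base units of gravitational acceleration: m/s²

The claimed units 1/(m·s²) (exponents m: -1, s: -2) do not match the derived units m/s² (exponents m: 1, s: -2), so the claim is incorrect.

Answer: No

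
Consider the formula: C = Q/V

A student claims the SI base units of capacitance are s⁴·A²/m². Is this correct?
Units of each symbol in C = Q/V:
  Q (charge, in coulombs): s·A
  V (voltage, in volts): kg·m²/(s³·A)  → in the denominator, contributes s³·A/(kg·m²)

Multiplying the contributions: [s·A] · [s³·A/(kg·m²)]
Adding exponents of each base unit: kg: -1, m: -2, s: 4, A: 2
SI base units of capacitance: s⁴·A²/(kg·m²)

The claimed units s⁴·A²/m² (exponents m: -2, s: 4, A: 2) do not match the derived units s⁴·A²/(kg·m²) (exponents kg: -1, m: -2, s: 4, A: 2), so the claim is incorrect.

Answer: No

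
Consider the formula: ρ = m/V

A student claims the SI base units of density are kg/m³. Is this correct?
Units of each symbol in ρ = m/V:
  m (mass): kg
  V (volume): m³  → in the denominator, contributes 1/m³

Multiplying the contributions: [kg] · [1/m³]
Adding exponents of each base unit: kg: 1, m: -3
SI base units of density: kg/m³

The claimed units kg/m³ match the derived units, so the claim is correct.

Answer: Yes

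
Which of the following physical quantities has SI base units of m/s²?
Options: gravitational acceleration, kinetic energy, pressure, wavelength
Checking the SI base units of each option:
  gravitational acceleration (g = GM/r²): m/s²  ✓ matches
  kinetic energy (E = ½mv²): kg·m²/s²  ✗
  pressure (P = F/A): kg/(m·s²)  ✗
  wavelength (λ = v/f): m  ✗

Only gravitational acceleration has units m/s².

Answer: gravitational acceleration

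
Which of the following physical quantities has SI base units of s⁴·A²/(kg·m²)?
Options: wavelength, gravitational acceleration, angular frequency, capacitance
Checking the SI base units of each option:
  wavelength (λ = v/f): m  ✗
  gravitational acceleration (g = GM/r²): m/s²  ✗
  angular frequency (ω = 2πf): 1/s  ✗
  capacitance (C = Q/V): s⁴·A²/(kg·m²)  ✓ matches

Only capacitance has units s⁴·A²/(kg·m²).

Answer: capacitance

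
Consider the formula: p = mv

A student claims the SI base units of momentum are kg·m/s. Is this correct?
Units of each symbol in p = mv:
  m (mass): kg
  v (velocity): m/s

Multiplying the contributions: [kg] · [m/s]
Adding exponents of each base unit: kg: 1, m: 1, s: -1
SI base units of momentum: kg·m/s

The claimed units kg·m/s match the derived units, so the claim is correct.

Answer: Yes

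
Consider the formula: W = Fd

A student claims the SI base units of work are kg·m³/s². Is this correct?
Units of each symbol in W = Fd:
  F (force): kg·m/s²
  d (displacement): m

Multiplying the contributions: [kg·m/s²] · [m]
Adding exponents of each base unit: kg: 1, m: 2, s: -2
SI base units of work: kg·m²/s²

The claimed units kg·m³/s² (exponents kg: 1, m: 3, s: -2) do not match the derived units kg·m²/s² (exponents kg: 1, m: 2, s: -2), so the claim is incorrect.

Answer: No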